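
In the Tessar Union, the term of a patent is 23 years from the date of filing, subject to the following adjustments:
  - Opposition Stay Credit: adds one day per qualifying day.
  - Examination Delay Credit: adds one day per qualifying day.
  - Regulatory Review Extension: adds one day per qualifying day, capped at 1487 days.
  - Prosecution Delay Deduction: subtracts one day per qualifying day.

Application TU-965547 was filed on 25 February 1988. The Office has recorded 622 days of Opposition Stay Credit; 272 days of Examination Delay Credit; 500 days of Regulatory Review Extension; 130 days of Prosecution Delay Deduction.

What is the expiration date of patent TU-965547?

Base term: filing date + 23 years → 25 February 2011.
Opposition Stay Credit: +622 days → 8 November 2012.
Examination Delay Credit: +272 days → 7 August 2013.
Regulatory Review Extension: 500 days (within the 1487-day cap) → +500 days → 20 December 2014.
Prosecution Delay Deduction: −130 days → 12 August 2014.

2014-08-12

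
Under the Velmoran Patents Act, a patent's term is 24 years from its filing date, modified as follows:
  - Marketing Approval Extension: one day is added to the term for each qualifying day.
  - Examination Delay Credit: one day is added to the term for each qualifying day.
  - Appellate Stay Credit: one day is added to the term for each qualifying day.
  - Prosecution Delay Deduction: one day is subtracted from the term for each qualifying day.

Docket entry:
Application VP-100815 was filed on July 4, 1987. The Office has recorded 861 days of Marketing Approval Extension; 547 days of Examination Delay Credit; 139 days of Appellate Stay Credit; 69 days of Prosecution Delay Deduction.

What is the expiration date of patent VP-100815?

Base term: filing date + 24 years → 4 July 2011.
Marketing Approval Extension: +861 days → 11 November 2013.
Examination Delay Credit: +547 days → 12 May 2015.
Appellate Stay Credit: +139 days → 28 September 2015.
Prosecution Delay Deduction: −69 days → 21 July 2015.

2015-07-21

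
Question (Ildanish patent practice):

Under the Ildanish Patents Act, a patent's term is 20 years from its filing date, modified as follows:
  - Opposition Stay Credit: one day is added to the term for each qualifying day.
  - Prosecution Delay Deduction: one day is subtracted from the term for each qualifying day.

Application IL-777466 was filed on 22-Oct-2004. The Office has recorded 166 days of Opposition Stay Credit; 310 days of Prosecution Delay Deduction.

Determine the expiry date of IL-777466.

Base term: filing date + 20 years → 22 October 2024.
Opposition Stay Credit: +166 days → 6 April 2025.
Prosecution Delay Deduction: −310 days → 31 May 2024.

May 31, 2024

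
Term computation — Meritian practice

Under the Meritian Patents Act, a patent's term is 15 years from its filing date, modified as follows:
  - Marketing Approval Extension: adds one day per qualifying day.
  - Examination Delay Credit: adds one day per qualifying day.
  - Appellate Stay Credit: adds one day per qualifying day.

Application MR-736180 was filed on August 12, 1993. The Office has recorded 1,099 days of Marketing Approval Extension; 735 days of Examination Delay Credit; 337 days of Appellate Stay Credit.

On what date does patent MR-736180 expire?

2014-07-23

Base term: filing date + 15 years → 12 August 2008.
Marketing Approval Extension: +1099 days → 16 August 2011.
Examination Delay Credit: +735 days → 20 August 2013.
Appellate Stay Credit: +337 days → 23 July 2014.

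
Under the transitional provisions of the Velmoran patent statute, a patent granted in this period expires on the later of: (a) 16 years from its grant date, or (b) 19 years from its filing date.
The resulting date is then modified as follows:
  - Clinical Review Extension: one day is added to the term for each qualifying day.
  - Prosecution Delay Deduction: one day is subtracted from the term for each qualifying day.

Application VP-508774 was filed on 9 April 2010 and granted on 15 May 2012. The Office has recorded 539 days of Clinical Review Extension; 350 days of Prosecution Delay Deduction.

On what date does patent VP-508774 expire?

(a) grant + 16 years → 15 May 2028.
(b) filing + 19 years → 9 April 2029.
Later of the two: 9 April 2029.
Clinical Review Extension: +539 days → 30 September 2030.
Prosecution Delay Deduction: −350 days → 15 October 2029.

October 15, 2029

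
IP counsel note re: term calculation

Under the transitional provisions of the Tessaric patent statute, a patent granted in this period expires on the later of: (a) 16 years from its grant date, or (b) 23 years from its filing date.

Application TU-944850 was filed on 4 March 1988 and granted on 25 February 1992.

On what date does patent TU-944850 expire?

(a) grant + 16 years → 25 February 2008.
(b) filing + 23 years → 4 March 2011.
Later of the two: 4 March 2011.

2011-03-04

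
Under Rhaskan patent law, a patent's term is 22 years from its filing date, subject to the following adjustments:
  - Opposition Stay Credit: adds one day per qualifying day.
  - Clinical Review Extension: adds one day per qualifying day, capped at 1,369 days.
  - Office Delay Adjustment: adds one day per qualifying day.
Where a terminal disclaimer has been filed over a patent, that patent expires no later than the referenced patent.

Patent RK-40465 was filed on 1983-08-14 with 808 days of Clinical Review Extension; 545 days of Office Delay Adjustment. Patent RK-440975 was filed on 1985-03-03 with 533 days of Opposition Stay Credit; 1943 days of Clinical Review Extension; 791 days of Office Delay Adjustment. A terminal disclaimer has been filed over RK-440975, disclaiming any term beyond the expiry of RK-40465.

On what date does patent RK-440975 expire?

Natural term of RK-440975:
  Base: filing + 22 years → 3 March 2007.
  Opposition Stay Credit: +533 days → 17 August 2008.
  Clinical Review Extension: 1943 days claimed exceeds the 1369-day cap, so +1369 days → 17 May 2012.
  Office Delay Adjustment: +791 days → 17 July 2014.
Expiry of referenced patent RK-40465:
  Base: filing + 22 years → 14 August 2005.
  Clinical Review Extension: 808 days (within the 1369-day cap) → +808 days → 31 October 2007.
  Office Delay Adjustment: +545 days → 28 April 2009.
Terminal disclaimer: RK-440975 expires on the earlier of 17 July 2014 and 28 April 2009.

2009-04-28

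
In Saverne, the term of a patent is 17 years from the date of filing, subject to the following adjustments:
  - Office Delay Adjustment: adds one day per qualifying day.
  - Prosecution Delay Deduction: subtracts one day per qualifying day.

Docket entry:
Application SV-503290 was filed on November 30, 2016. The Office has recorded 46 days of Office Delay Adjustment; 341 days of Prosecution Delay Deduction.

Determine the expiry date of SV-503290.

Base term: filing date + 17 years → 30 November 2033.
Office Delay Adjustment: +46 days → 15 January 2034.
Prosecution Delay Deduction: −341 days → 8 February 2033.

2033-02-08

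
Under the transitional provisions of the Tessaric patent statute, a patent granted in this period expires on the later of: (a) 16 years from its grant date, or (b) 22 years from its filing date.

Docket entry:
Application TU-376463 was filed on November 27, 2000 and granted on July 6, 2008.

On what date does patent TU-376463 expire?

(a) grant + 16 years → 6 July 2024.
(b) filing + 22 years → 27 November 2022.
Later of the two: 6 July 2024.

July 6, 2024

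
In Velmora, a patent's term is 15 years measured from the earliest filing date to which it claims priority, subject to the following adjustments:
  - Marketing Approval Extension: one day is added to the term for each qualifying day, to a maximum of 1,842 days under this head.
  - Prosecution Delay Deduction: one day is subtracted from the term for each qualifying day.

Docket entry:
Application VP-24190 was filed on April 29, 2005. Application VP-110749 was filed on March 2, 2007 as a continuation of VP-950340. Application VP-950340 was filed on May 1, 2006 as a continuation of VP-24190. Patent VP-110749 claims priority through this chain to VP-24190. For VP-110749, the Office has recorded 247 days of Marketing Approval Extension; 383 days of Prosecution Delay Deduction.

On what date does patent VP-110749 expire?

December 15, 2019

Earliest priority filing: 29 April 2005.
Base term: 29 April 2005 + 15 years → 29 April 2020.
Marketing Approval Extension: 247 days (within the 1842-day cap) → +247 days → 1 January 2021.
Prosecution Delay Deduction: −383 days → 15 December 2019.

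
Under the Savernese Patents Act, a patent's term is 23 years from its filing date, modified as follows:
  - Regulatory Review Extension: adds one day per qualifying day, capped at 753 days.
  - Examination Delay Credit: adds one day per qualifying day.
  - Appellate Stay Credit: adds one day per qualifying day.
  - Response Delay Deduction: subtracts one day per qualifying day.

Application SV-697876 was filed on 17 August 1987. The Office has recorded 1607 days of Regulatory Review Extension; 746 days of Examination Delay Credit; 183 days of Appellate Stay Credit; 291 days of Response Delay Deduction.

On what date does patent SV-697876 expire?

2014-06-08

Base term: filing date + 23 years → 17 August 2010.
Regulatory Review Extension: 1607 days claimed exceeds the 753-day cap, so +753 days → 8 September 2012.
Examination Delay Credit: +746 days → 24 September 2014.
Appellate Stay Credit: +183 days → 26 March 2015.
Response Delay Deduction: −291 days → 8 June 2014.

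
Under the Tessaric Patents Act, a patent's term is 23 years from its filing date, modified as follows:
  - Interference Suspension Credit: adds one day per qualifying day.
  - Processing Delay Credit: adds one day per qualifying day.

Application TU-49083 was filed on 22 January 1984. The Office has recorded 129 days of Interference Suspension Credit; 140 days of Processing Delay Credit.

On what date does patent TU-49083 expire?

2007-10-18

Base term: filing date + 23 years → 22 January 2007.
Interference Suspension Credit: +129 days → 31 May 2007.
Processing Delay Credit: +140 days → 18 October 2007.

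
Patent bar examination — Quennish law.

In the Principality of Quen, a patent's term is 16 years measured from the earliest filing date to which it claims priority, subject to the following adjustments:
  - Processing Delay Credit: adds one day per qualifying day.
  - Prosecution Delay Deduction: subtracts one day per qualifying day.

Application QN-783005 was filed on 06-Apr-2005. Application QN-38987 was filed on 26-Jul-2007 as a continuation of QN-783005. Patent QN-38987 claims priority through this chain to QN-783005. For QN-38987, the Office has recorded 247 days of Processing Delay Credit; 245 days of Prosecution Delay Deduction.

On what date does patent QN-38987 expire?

2021-04-08

Earliest priority filing: 6 April 2005.
Base term: 6 April 2005 + 16 years → 6 April 2021.
Processing Delay Credit: +247 days → 9 December 2021.
Prosecution Delay Deduction: −245 days → 8 April 2021.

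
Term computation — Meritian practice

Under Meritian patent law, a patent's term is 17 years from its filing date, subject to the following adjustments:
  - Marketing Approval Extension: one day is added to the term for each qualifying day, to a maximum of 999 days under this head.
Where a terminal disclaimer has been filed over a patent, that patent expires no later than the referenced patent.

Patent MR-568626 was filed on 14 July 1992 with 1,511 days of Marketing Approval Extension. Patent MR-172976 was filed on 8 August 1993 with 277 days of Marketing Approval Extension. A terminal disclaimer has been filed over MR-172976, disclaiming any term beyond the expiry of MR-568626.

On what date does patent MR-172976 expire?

Natural term of MR-172976:
  Base: filing + 17 years → 8 August 2010.
  Marketing Approval Extension: 277 days (within the 999-day cap) → +277 days → 12 May 2011.
Expiry of referenced patent MR-568626:
  Base: filing + 17 years → 14 July 2009.
  Marketing Approval Extension: 1511 days claimed exceeds the 999-day cap, so +999 days → 8 April 2012.
Terminal disclaimer: MR-172976 expires on the earlier of 12 May 2011 and 8 April 2012.

2011-05-12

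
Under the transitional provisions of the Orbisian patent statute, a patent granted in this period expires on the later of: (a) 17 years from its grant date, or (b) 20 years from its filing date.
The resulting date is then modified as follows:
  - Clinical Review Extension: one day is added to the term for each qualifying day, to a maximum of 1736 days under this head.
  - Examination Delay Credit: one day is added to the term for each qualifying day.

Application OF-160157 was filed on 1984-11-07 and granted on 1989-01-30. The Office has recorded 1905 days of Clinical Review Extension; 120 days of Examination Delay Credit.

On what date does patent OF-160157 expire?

(a) grant + 17 years → 30 January 2006.
(b) filing + 20 years → 7 November 2004.
Later of the two: 30 January 2006.
Clinical Review Extension: 1905 days claimed exceeds the 1736-day cap, so +1736 days → 1 November 2010.
Examination Delay Credit: +120 days → 1 March 2011.

2011-03-01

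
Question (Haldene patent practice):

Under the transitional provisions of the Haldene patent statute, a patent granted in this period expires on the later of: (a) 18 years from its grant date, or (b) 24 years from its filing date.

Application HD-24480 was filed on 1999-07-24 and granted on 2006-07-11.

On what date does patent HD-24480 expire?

July 11, 2024

(a) grant + 18 years → 11 July 2024.
(b) filing + 24 years → 24 July 2023.
Later of the two: 11 July 2024.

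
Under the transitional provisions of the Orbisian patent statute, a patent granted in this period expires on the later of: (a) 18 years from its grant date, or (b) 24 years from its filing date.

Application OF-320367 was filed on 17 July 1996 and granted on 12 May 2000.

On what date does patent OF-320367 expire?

(a) grant + 18 years → 12 May 2018.
(b) filing + 24 years → 17 July 2020.
Later of the two: 17 July 2020.

July 17, 2020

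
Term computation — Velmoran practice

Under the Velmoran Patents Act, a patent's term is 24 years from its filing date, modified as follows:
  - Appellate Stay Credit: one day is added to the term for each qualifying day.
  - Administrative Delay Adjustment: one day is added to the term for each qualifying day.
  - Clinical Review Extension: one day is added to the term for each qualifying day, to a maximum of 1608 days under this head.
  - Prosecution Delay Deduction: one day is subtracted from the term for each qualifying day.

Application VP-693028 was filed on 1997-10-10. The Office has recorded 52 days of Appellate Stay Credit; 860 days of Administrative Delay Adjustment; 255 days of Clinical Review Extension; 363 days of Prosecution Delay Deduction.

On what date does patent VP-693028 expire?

Base term: filing date + 24 years → 10 October 2021.
Appellate Stay Credit: +52 days → 1 December 2021.
Administrative Delay Adjustment: +860 days → 9 April 2024.
Clinical Review Extension: 255 days (within the 1608-day cap) → +255 days → 20 December 2024.
Prosecution Delay Deduction: −363 days → 23 December 2023.

December 23, 2023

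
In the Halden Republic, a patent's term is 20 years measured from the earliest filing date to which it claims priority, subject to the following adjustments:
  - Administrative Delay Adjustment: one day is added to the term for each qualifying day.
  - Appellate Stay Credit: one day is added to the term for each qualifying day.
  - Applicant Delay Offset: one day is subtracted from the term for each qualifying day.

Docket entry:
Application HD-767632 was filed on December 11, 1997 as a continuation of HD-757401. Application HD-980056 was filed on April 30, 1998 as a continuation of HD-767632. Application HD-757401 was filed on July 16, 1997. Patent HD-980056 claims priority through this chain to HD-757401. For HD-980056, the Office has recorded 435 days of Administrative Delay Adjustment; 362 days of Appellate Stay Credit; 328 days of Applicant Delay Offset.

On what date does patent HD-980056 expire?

Earliest priority filing: 16 July 1997.
Base term: 16 July 1997 + 20 years → 16 July 2017.
Administrative Delay Adjustment: +435 days → 24 September 2018.
Appellate Stay Credit: +362 days → 21 September 2019.
Applicant Delay Offset: −328 days → 28 October 2018.

October 28, 2018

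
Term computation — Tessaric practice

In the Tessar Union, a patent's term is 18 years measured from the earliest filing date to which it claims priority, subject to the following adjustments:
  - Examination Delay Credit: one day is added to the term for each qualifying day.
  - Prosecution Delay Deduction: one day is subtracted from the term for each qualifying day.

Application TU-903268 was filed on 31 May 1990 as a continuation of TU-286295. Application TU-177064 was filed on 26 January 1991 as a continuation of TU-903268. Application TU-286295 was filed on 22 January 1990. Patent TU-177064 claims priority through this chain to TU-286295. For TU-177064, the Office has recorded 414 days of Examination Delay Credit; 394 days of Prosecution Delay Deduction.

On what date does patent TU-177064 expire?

2008-02-11

Earliest priority filing: 22 January 1990.
Base term: 22 January 1990 + 18 years → 22 January 2008.
Examination Delay Credit: +414 days → 11 March 2009.
Prosecution Delay Deduction: −394 days → 11 February 2008.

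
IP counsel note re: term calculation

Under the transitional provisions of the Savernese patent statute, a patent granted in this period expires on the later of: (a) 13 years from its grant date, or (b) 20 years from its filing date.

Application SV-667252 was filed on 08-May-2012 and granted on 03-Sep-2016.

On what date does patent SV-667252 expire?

May 8, 2032

(a) grant + 13 years → 3 September 2029.
(b) filing + 20 years → 8 May 2032.
Later of the two: 8 May 2032.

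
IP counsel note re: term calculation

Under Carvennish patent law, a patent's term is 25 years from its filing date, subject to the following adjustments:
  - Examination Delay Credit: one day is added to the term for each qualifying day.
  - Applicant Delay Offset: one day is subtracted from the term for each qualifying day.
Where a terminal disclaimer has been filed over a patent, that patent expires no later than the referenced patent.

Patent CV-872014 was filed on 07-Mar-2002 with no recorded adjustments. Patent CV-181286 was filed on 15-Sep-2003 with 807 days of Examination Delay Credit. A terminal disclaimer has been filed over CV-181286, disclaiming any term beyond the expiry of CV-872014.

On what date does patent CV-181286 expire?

March 7, 2027

Natural term of CV-181286:
  Base: filing + 25 years → 15 September 2028.
  Examination Delay Credit: +807 days → 1 December 2030.
Expiry of referenced patent CV-872014:
  Base: filing + 25 years → 7 March 2027.
Terminal disclaimer: CV-181286 expires on the earlier of 1 December 2030 and 7 March 2027.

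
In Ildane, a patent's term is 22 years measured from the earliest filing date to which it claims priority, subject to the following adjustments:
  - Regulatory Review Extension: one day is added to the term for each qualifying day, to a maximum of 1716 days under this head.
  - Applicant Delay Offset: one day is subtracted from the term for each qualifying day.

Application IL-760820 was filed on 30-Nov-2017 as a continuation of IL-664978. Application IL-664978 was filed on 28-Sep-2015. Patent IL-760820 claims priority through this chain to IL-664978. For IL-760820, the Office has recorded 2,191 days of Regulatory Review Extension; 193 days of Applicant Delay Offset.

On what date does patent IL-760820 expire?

Earliest priority filing: 28 September 2015.
Base term: 28 September 2015 + 22 years → 28 September 2037.
Regulatory Review Extension: 2191 days claimed exceeds the 1716-day cap, so +1716 days → 10 June 2042.
Applicant Delay Offset: −193 days → 29 November 2041.

2041-11-29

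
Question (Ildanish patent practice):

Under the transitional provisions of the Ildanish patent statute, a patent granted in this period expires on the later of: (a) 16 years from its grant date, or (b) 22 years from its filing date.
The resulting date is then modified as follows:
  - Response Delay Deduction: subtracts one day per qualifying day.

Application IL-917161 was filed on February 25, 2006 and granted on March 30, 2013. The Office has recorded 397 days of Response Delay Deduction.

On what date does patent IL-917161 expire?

February 27, 2028

(a) grant + 16 years → 30 March 2029.
(b) filing + 22 years → 25 February 2028.
Later of the two: 30 March 2029.
Response Delay Deduction: −397 days → 27 February 2028.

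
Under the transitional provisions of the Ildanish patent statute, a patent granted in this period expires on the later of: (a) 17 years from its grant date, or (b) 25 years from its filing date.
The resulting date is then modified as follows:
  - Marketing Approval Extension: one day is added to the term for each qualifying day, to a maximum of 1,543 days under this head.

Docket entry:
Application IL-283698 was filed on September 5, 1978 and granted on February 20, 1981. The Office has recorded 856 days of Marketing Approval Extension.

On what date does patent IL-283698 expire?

2006-01-08

(a) grant + 17 years → 20 February 1998.
(b) filing + 25 years → 5 September 2003.
Later of the two: 5 September 2003.
Marketing Approval Extension: 856 days (within the 1543-day cap) → +856 days → 8 January 2006.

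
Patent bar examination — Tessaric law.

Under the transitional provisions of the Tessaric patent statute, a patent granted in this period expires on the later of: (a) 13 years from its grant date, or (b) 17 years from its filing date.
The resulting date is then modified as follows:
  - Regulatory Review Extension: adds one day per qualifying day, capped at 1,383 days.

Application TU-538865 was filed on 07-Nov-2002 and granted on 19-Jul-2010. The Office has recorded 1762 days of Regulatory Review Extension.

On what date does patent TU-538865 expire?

(a) grant + 13 years → 19 July 2023.
(b) filing + 17 years → 7 November 2019.
Later of the two: 19 July 2023.
Regulatory Review Extension: 1762 days claimed exceeds the 1383-day cap, so +1383 days → 2 May 2027.

2027-05-02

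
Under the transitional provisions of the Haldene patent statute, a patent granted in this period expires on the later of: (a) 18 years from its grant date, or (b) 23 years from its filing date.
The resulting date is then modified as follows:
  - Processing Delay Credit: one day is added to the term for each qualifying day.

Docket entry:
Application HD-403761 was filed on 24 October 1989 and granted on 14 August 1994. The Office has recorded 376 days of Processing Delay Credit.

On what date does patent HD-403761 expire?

(a) grant + 18 years → 14 August 2012.
(b) filing + 23 years → 24 October 2012.
Later of the two: 24 October 2012.
Processing Delay Credit: +376 days → 4 November 2013.

November 4, 2013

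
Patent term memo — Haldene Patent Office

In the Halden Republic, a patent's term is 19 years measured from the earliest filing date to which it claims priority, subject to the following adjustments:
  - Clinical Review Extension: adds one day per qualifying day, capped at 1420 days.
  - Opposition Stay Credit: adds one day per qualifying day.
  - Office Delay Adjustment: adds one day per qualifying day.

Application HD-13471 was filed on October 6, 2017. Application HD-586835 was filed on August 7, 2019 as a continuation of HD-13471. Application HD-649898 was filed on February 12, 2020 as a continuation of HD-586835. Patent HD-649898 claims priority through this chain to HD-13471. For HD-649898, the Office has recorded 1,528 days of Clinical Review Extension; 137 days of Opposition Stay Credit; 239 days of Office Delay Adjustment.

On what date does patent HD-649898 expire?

Earliest priority filing: 6 October 2017.
Base term: 6 October 2017 + 19 years → 6 October 2036.
Clinical Review Extension: 1528 days claimed exceeds the 1420-day cap, so +1420 days → 26 August 2040.
Opposition Stay Credit: +137 days → 10 January 2041.
Office Delay Adjustment: +239 days → 6 September 2041.

September 6, 2041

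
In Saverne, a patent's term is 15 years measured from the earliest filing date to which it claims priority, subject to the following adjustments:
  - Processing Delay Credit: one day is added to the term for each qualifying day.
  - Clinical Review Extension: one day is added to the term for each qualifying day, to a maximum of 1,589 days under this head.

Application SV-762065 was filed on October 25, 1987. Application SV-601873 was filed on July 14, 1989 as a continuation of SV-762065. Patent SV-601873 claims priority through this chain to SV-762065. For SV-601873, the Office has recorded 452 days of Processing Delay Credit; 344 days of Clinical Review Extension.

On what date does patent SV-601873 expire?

Earliest priority filing: 25 October 1987.
Base term: 25 October 1987 + 15 years → 25 October 2002.
Processing Delay Credit: +452 days → 20 January 2004.
Clinical Review Extension: 344 days (within the 1589-day cap) → +344 days → 29 December 2004.

2004-12-29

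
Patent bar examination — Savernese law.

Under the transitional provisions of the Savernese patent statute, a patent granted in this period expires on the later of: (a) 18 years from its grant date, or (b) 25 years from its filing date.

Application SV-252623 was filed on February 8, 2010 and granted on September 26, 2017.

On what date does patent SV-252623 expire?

(a) grant + 18 years → 26 September 2035.
(b) filing + 25 years → 8 February 2035.
Later of the two: 26 September 2035.

September 26, 2035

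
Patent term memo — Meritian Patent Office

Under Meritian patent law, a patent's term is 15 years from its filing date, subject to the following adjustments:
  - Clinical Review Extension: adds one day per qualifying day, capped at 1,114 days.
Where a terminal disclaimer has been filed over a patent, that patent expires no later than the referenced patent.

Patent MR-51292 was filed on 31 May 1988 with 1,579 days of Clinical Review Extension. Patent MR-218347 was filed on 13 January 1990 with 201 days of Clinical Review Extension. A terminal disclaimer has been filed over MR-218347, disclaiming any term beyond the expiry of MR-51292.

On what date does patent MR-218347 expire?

Natural term of MR-218347:
  Base: filing + 15 years → 13 January 2005.
  Clinical Review Extension: 201 days (within the 1114-day cap) → +201 days → 2 August 2005.
Expiry of referenced patent MR-51292:
  Base: filing + 15 years → 31 May 2003.
  Clinical Review Extension: 1579 days claimed exceeds the 1114-day cap, so +1114 days → 18 June 2006.
Terminal disclaimer: MR-218347 expires on the earlier of 2 August 2005 and 18 June 2006.

August 2, 2005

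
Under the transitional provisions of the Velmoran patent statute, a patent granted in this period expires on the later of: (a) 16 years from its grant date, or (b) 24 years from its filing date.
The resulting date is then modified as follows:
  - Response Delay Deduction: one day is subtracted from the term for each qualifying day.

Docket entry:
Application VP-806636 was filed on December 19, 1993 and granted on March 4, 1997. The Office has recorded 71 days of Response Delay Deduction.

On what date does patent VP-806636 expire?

2017-10-09

(a) grant + 16 years → 4 March 2013.
(b) filing + 24 years → 19 December 2017.
Later of the two: 19 December 2017.
Response Delay Deduction: −71 days → 9 October 2017.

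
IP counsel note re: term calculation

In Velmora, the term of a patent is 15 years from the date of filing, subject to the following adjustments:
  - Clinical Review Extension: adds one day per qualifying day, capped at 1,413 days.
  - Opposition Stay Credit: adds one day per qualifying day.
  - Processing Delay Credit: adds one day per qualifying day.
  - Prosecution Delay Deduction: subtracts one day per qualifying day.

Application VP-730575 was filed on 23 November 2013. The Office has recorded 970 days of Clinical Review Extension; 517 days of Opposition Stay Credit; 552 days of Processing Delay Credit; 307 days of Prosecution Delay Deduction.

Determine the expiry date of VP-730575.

2033-08-21

Base term: filing date + 15 years → 23 November 2028.
Clinical Review Extension: 970 days (within the 1413-day cap) → +970 days → 21 July 2031.
Opposition Stay Credit: +517 days → 19 December 2032.
Processing Delay Credit: +552 days → 24 June 2034.
Prosecution Delay Deduction: −307 days → 21 August 2033.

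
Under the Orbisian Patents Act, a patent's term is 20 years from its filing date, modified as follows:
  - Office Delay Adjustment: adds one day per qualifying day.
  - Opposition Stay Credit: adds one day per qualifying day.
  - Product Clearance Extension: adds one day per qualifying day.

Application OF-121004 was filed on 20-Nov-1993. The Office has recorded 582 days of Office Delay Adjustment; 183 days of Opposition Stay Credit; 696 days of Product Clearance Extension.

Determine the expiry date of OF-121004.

November 20, 2017

Base term: filing date + 20 years → 20 November 2013.
Office Delay Adjustment: +582 days → 25 June 2015.
Opposition Stay Credit: +183 days → 25 December 2015.
Product Clearance Extension: +696 days → 20 November 2017.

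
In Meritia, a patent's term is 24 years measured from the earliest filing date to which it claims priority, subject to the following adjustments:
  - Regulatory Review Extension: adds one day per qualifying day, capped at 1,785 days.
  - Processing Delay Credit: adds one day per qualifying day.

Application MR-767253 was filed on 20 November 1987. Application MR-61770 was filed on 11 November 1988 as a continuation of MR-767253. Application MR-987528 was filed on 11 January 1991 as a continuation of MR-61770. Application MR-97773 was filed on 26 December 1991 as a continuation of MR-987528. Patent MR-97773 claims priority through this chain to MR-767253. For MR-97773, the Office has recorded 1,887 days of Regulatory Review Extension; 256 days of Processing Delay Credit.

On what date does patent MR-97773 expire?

Earliest priority filing: 20 November 1987.
Base term: 20 November 1987 + 24 years → 20 November 2011.
Regulatory Review Extension: 1887 days claimed exceeds the 1785-day cap, so +1785 days → 9 October 2016.
Processing Delay Credit: +256 days → 22 June 2017.

2017-06-22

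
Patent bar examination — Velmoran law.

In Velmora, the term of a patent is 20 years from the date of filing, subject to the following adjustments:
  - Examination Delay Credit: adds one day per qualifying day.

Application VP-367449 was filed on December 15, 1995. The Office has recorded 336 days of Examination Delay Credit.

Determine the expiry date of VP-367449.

November 15, 2016

Base term: filing date + 20 years → 15 December 2015.
Examination Delay Credit: +336 days → 15 November 2016.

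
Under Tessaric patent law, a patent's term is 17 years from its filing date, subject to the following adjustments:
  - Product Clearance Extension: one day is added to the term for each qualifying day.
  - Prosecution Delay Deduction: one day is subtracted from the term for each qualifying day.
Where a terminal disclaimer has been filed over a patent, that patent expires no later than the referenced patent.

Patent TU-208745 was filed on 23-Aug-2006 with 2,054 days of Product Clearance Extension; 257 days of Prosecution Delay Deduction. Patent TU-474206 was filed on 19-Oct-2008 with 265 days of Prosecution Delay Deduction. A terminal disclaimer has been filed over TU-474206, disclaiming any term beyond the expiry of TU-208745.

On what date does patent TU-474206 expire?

Natural term of TU-474206:
  Base: filing + 17 years → 19 October 2025.
  Prosecution Delay Deduction: −265 days → 27 January 2025.
Expiry of referenced patent TU-208745:
  Base: filing + 17 years → 23 August 2023.
  Product Clearance Extension: +2054 days → 7 April 2029.
  Prosecution Delay Deduction: −257 days → 24 July 2028.
Terminal disclaimer: TU-474206 expires on the earlier of 27 January 2025 and 24 July 2028.

January 27, 2025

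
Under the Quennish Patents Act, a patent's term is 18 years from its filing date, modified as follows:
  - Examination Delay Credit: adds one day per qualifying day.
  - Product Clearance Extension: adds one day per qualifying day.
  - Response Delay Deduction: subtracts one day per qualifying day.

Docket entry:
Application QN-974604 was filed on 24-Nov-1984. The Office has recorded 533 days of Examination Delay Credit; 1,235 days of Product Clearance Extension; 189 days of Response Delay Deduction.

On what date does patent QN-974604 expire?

Base term: filing date + 18 years → 24 November 2002.
Examination Delay Credit: +533 days → 10 May 2004.
Product Clearance Extension: +1235 days → 27 September 2007.
Response Delay Deduction: −189 days → 22 March 2007.

2007-03-22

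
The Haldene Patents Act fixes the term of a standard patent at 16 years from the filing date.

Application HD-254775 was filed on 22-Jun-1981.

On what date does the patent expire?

Filing date + 16 years → 22 June 1997.

1997-06-22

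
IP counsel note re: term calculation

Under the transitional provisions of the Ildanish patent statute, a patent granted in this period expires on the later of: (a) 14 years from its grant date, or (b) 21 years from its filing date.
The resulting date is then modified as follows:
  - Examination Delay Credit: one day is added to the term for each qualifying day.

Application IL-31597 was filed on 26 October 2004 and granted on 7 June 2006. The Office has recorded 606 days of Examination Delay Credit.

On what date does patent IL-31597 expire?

(a) grant + 14 years → 7 June 2020.
(b) filing + 21 years → 26 October 2025.
Later of the two: 26 October 2025.
Examination Delay Credit: +606 days → 24 June 2027.

2027-06-24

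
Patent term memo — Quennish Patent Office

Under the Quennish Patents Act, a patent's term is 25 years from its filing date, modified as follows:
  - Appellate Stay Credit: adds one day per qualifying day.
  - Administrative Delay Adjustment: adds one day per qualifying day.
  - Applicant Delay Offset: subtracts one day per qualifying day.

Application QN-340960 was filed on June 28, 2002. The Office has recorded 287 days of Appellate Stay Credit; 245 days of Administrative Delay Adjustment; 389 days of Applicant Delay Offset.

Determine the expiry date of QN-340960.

November 18, 2027

Base term: filing date + 25 years → 28 June 2027.
Appellate Stay Credit: +287 days → 10 April 2028.
Administrative Delay Adjustment: +245 days → 11 December 2028.
Applicant Delay Offset: −389 days → 18 November 2027.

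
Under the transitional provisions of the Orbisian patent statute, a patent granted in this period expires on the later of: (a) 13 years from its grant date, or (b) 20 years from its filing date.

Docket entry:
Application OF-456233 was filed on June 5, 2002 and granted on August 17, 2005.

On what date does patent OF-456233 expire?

June 5, 2022

(a) grant + 13 years → 17 August 2018.
(b) filing + 20 years → 5 June 2022.
Later of the two: 5 June 2022.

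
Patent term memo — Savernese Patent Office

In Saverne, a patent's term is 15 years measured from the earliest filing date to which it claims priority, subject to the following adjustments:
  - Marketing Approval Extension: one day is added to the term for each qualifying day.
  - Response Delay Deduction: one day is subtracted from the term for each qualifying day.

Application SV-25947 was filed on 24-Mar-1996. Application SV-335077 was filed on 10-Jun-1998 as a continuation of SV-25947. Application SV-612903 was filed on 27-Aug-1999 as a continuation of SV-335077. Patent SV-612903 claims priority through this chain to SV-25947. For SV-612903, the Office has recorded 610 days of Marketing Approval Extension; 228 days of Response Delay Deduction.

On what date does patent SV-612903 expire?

April 9, 2012

Earliest priority filing: 24 March 1996.
Base term: 24 March 1996 + 15 years → 24 March 2011.
Marketing Approval Extension: +610 days → 23 November 2012.
Response Delay Deduction: −228 days → 9 April 2012.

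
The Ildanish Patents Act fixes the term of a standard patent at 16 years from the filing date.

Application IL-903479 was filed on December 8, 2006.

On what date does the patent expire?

December 8, 2022

Filing date + 16 years → 8 December 2022.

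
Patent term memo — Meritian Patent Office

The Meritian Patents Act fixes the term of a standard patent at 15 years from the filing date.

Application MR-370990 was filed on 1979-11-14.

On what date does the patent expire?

Filing date + 15 years → 14 November 1994.

November 14, 1994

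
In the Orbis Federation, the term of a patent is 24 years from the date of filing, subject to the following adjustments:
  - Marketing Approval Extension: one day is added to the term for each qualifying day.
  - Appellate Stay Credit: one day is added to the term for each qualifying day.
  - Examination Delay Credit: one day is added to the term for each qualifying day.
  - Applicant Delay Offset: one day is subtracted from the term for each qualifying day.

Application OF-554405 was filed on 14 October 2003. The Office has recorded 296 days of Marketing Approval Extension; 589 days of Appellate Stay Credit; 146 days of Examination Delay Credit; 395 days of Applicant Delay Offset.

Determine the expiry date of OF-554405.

Base term: filing date + 24 years → 14 October 2027.
Marketing Approval Extension: +296 days → 5 August 2028.
Appellate Stay Credit: +589 days → 17 March 2030.
Examination Delay Credit: +146 days → 10 August 2030.
Applicant Delay Offset: −395 days → 11 July 2029.

July 11, 2029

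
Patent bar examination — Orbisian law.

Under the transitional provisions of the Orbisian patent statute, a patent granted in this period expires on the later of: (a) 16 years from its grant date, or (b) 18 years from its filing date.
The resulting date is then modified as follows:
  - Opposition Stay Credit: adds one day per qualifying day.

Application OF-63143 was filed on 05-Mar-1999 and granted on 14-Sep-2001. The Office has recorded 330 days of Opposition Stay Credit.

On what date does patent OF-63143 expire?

(a) grant + 16 years → 14 September 2017.
(b) filing + 18 years → 5 March 2017.
Later of the two: 14 September 2017.
Opposition Stay Credit: +330 days → 10 August 2018.

August 10, 2018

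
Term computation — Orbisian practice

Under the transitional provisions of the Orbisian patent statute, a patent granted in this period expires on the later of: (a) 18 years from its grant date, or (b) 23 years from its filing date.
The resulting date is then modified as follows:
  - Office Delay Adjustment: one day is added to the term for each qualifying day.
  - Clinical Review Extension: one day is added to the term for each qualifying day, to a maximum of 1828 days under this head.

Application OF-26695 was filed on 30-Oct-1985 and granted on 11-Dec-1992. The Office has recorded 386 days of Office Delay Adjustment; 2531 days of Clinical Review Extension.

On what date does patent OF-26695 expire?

January 2, 2017

(a) grant + 18 years → 11 December 2010.
(b) filing + 23 years → 30 October 2008.
Later of the two: 11 December 2010.
Office Delay Adjustment: +386 days → 1 January 2012.
Clinical Review Extension: 2531 days claimed exceeds the 1828-day cap, so +1828 days → 2 January 2017.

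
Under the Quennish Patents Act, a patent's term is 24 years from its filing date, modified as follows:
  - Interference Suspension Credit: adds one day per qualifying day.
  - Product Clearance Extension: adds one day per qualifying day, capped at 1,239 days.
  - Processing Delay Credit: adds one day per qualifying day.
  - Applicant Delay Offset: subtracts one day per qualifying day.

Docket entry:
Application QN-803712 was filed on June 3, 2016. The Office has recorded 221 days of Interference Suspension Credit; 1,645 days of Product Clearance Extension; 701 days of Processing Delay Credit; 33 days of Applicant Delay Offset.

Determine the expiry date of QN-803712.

Base term: filing date + 24 years → 3 June 2040.
Interference Suspension Credit: +221 days → 10 January 2041.
Product Clearance Extension: 1645 days claimed exceeds the 1239-day cap, so +1239 days → 2 June 2044.
Processing Delay Credit: +701 days → 4 May 2046.
Applicant Delay Offset: −33 days → 1 April 2046.

2046-04-01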